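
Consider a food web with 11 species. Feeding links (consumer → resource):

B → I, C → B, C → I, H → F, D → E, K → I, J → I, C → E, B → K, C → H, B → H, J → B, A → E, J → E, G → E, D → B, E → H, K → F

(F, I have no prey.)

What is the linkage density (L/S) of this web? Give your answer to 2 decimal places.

There are L = 18 links among S = 11 species.
L/S = 18/11 = 1.6364 ≈ 1.64.

L/S = 1.64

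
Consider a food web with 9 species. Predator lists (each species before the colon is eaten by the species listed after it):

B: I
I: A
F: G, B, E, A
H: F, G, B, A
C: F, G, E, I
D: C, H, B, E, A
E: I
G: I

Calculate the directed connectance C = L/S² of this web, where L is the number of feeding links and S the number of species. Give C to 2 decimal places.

The web has S = 9 species and L = 21 feeding links.
C = L / S² = 21 / 81 = 0.2593 ≈ 0.26.

C = 0.26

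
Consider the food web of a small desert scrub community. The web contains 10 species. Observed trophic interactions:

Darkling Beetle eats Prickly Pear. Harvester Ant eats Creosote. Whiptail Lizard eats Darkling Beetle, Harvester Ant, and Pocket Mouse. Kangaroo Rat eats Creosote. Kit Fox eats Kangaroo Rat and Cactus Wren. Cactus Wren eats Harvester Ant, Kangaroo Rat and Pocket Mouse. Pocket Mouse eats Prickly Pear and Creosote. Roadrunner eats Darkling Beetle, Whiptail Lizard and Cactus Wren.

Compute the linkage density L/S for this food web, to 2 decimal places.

There are L = 16 links among S = 10 species.
L/S = 16/10 = 1.6000 ≈ 1.60.

L/S = 1.60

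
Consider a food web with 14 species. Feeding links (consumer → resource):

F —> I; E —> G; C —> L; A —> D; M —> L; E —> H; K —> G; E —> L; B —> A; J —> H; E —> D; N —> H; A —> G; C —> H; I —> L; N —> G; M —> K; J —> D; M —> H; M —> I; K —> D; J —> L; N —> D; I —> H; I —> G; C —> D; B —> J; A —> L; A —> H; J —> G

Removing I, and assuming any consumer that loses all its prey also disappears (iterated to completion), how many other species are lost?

Remove I.
Round 1: F (all prey gone) → extinct.
No further losses. Total secondary extinctions: 1.

1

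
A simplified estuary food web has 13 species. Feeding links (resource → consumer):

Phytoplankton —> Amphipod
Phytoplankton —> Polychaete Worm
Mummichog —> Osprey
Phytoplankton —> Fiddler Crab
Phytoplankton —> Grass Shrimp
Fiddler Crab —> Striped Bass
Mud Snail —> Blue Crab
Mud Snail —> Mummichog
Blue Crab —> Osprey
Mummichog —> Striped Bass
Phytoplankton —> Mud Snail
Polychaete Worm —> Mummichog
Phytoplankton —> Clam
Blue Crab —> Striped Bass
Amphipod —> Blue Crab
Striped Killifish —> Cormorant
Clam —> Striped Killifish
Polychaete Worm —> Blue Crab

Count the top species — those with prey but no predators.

Top species (has prey, but nothing eats it): Grass Shrimp, Cormorant, Osprey, Striped Bass.
Count: 4.

4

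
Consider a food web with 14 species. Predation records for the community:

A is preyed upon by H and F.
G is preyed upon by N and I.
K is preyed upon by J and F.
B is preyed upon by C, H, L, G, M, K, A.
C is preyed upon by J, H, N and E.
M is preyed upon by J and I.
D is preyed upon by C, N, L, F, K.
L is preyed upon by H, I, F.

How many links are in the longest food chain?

One longest chain: B → K → J.
It has 3 species and 2 links.

2 links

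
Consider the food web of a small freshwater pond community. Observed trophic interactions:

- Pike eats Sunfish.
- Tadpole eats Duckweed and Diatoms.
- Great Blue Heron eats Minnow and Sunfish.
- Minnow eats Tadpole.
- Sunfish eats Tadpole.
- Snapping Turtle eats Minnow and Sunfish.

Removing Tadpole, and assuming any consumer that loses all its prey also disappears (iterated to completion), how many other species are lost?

5

Remove Tadpole.
Round 1: Minnow (all prey gone), Sunfish (all prey gone) → extinct.
Round 2: Pike (all prey gone), Great Blue Heron (all prey gone), Snapping Turtle (all prey gone) → extinct.
No further losses. Total secondary extinctions: 5.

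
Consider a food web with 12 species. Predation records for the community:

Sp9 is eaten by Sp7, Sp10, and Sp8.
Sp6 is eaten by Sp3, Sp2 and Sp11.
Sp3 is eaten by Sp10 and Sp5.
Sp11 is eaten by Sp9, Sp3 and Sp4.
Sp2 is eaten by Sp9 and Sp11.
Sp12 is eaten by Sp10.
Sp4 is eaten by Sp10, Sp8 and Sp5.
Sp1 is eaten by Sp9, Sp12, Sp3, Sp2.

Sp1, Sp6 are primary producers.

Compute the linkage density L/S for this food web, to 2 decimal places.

There are L = 21 links among S = 12 species.
L/S = 21/12 = 1.7500 ≈ 1.75.

L/S = 1.75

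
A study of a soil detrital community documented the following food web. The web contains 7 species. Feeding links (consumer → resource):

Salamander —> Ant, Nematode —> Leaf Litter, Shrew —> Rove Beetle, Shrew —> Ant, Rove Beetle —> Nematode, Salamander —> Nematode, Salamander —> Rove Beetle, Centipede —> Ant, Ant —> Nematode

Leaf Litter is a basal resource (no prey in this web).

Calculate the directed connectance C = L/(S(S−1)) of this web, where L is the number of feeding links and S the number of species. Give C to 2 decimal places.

The web has S = 7 species and L = 9 feeding links.
C = L / (S(S−1)) = 9 / 42 = 0.2143 ≈ 0.21.

C = 0.21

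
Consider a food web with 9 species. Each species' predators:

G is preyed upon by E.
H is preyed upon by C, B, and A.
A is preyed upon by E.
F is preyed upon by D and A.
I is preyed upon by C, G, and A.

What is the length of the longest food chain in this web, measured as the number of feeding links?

2 links

One longest chain: H → A → E.
It has 3 species and 2 links.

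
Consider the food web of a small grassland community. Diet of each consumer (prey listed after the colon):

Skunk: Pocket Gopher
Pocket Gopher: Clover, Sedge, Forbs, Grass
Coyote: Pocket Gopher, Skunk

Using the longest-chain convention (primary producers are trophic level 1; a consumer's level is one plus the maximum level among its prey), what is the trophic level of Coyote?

Clover is a producer → level 1.
Pocket Gopher eats Clover (level 1); other prey at levels: Sedge 1, Forbs 1, Grass 1 → level 2.
Skunk eats Pocket Gopher → level 3.
Coyote eats Skunk (level 3); other prey at levels: Pocket Gopher 2 → level 4.

Trophic level 4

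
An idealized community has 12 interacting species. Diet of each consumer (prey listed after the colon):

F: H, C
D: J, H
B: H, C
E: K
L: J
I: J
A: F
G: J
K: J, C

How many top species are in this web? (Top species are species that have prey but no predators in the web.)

Top species (has prey, but nothing eats it): I, L, B, D, G, A, E.
Count: 7.

7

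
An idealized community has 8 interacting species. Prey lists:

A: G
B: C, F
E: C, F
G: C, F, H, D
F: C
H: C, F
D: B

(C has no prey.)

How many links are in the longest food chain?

One longest chain: C → F → B → D → G → A.
It has 6 species and 5 links.

5 links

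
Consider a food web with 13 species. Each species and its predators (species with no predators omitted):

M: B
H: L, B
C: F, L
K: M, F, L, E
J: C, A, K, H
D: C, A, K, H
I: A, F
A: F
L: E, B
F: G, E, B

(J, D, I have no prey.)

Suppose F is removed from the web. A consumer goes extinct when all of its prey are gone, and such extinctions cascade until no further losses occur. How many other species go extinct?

Remove F.
Round 1: G (all prey gone) → extinct.
No further losses. Total secondary extinctions: 1.

1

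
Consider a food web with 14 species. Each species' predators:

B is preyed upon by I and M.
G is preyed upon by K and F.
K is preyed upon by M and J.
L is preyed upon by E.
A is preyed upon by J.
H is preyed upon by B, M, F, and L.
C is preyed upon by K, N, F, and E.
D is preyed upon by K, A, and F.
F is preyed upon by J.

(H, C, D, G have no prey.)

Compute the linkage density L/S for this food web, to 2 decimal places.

There are L = 20 links among S = 14 species.
L/S = 20/14 = 1.4286 ≈ 1.43.

L/S = 1.43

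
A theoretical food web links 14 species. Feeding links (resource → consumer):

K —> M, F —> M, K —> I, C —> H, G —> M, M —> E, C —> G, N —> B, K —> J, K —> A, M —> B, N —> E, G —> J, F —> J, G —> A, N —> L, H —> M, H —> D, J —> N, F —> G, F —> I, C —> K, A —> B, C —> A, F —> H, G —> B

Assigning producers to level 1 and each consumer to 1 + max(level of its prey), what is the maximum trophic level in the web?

Producers (level 1): C, F.
C → G → J → N → B gives B level 5.
No species has a prey at level 5, so no species reaches level 6.

5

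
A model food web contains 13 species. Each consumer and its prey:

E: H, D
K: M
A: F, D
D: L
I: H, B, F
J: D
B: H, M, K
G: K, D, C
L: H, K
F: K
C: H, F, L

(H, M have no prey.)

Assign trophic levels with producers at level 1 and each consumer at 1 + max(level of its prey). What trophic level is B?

Trophic level 3

M is a producer → level 1.
K eats M → level 2.
B eats K (level 2); other prey at levels: H 1, M 1 → level 3.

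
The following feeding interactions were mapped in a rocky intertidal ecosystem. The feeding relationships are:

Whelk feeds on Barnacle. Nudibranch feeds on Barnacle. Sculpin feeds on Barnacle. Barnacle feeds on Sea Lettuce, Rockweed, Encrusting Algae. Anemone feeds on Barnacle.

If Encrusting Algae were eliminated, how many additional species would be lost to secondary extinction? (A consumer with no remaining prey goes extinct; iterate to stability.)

0

Remove Encrusting Algae.
Every predator of it retains at least one other prey: Barnacle still has Rockweed, Sea Lettuce.
No consumer loses all prey, so no secondary extinctions occur.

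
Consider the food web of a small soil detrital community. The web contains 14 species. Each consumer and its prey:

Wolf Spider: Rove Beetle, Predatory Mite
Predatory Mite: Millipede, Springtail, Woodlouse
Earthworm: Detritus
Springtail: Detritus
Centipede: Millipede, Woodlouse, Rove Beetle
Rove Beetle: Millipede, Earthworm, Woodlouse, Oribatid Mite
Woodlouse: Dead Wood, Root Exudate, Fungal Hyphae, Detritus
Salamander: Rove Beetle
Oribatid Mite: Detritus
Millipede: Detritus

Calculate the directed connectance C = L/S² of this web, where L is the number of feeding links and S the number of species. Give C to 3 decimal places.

The web has S = 14 species and L = 21 feeding links.
C = L / S² = 21 / 196 = 0.1071 ≈ 0.107.

C = 0.107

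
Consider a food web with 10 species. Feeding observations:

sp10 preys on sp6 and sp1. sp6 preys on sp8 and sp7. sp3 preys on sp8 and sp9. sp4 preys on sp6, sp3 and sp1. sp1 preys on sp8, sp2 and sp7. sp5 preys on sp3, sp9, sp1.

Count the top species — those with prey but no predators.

3

Top species (has prey, but nothing eats it): sp5, sp10, sp4.
Count: 3.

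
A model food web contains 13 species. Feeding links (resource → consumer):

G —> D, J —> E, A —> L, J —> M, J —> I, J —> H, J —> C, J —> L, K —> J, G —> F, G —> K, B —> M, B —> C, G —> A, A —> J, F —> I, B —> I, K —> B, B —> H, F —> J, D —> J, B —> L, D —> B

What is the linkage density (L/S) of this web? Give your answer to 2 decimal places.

There are L = 23 links among S = 13 species.
L/S = 23/13 = 1.7692 ≈ 1.77.

L/S = 1.77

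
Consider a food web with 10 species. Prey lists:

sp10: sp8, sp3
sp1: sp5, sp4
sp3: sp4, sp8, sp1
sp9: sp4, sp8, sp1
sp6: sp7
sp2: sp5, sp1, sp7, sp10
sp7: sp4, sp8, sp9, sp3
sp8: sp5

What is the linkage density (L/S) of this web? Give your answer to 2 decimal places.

L/S = 2.00

There are L = 20 links among S = 10 species.
L/S = 20/10 = 2.0000 ≈ 2.00.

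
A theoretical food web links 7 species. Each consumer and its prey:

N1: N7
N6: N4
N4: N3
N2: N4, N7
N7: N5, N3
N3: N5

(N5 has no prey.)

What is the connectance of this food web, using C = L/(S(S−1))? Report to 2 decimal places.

C = 0.19

The web has S = 7 species and L = 8 feeding links.
C = L / (S(S−1)) = 8 / 42 = 0.1905 ≈ 0.19.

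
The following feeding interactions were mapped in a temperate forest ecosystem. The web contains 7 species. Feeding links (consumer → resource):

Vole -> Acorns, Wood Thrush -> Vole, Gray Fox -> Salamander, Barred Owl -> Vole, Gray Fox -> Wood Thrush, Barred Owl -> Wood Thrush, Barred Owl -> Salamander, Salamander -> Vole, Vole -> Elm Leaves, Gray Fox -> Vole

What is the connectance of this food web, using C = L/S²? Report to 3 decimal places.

The web has S = 7 species and L = 10 feeding links.
C = L / S² = 10 / 49 = 0.2041 ≈ 0.204.

C = 0.204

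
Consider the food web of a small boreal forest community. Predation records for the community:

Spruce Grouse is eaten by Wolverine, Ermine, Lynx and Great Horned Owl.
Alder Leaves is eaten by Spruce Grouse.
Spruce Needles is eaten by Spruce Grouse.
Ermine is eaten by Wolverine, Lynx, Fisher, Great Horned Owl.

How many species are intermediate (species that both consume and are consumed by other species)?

Intermediate species (has both prey and predators): Spruce Grouse, Ermine.
Count: 2.

2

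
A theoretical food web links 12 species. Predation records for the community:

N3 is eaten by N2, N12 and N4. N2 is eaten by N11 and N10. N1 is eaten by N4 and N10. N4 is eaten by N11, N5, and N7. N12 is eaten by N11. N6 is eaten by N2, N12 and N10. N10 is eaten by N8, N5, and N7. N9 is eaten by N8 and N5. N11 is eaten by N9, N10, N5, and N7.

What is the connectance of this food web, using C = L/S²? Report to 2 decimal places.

The web has S = 12 species and L = 23 feeding links.
C = L / S² = 23 / 144 = 0.1597 ≈ 0.16.

C = 0.16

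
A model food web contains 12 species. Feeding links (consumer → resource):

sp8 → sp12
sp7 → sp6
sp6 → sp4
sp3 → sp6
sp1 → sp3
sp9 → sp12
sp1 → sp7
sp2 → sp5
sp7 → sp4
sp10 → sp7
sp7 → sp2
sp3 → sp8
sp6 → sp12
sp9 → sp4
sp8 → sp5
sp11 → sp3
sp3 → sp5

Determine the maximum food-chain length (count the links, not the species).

3 links

One longest chain: sp5 → sp2 → sp7 → sp10.
It has 4 species and 3 links.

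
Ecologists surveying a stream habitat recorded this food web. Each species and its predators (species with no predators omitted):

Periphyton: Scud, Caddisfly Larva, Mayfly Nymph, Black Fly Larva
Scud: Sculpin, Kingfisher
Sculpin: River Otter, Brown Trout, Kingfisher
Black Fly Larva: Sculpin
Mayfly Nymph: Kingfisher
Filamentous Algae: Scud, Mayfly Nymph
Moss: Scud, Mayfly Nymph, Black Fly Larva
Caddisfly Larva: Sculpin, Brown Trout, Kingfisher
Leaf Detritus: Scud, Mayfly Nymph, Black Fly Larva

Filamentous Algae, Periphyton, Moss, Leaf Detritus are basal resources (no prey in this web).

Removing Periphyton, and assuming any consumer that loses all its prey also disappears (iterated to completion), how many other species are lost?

Remove Periphyton.
Round 1: Caddisfly Larva (all prey gone) → extinct.
No further losses. Total secondary extinctions: 1.

1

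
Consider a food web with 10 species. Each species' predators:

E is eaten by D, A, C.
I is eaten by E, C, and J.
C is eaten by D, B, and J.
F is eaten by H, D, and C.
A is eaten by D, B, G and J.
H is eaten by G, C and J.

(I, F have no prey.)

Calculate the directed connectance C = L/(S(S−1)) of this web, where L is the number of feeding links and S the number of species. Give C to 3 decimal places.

C = 0.211

The web has S = 10 species and L = 19 feeding links.
C = L / (S(S−1)) = 19 / 90 = 0.2111 ≈ 0.211.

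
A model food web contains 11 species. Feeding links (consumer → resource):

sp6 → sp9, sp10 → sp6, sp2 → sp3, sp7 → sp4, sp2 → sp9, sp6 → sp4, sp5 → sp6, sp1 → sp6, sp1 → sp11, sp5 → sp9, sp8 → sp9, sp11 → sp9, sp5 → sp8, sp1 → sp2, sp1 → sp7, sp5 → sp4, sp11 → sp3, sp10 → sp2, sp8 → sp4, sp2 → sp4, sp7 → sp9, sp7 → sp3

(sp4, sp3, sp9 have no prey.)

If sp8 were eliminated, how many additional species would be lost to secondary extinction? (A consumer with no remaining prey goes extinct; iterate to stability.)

Remove sp8.
Every predator of it retains at least one other prey: sp5 still has sp4, sp9, sp6.
No consumer loses all prey, so no secondary extinctions occur.

0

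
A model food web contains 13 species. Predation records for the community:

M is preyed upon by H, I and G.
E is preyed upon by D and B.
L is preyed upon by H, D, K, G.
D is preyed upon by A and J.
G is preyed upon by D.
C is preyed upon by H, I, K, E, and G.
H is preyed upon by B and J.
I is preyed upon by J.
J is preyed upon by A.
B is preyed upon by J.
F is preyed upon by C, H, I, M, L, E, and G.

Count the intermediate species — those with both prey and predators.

Intermediate species (has both prey and predators): L, M, C, G, E, H, I, D, B, J.
Count: 10.

10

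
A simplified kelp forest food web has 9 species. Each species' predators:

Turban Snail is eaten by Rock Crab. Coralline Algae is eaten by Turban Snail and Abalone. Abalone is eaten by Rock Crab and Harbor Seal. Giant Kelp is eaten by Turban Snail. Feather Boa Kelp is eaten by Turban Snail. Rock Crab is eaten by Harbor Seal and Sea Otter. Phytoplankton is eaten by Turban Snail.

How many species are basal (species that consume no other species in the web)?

Basal species (no prey listed): Feather Boa Kelp, Coralline Algae, Phytoplankton, Giant Kelp.
Count: 4.

4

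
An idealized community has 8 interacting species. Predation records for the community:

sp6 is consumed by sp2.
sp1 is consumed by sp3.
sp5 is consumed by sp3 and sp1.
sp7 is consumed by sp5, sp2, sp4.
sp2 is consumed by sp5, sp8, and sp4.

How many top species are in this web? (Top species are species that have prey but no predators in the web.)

Top species (has prey, but nothing eats it): sp4, sp8, sp3.
Count: 3.

3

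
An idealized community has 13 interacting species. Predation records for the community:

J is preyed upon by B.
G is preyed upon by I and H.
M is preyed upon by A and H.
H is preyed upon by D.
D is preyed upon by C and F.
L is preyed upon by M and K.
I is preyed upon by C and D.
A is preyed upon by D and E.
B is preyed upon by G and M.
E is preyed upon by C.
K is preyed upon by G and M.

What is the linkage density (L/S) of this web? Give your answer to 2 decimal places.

There are L = 19 links among S = 13 species.
L/S = 19/13 = 1.4615 ≈ 1.46.

L/S = 1.46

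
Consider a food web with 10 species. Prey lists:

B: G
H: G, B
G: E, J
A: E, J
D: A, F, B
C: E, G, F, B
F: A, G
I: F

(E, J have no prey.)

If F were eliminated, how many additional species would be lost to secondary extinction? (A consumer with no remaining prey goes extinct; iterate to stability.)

1

Remove F.
Round 1: I (all prey gone) → extinct.
No further losses. Total secondary extinctions: 1.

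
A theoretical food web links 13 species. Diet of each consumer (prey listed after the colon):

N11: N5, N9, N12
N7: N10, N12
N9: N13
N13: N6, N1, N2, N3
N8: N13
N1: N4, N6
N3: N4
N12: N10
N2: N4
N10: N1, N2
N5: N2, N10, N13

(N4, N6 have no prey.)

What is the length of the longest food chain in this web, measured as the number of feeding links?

One longest chain: N4 → N1 → N10 → N12 → N7.
It has 5 species and 4 links.

4 links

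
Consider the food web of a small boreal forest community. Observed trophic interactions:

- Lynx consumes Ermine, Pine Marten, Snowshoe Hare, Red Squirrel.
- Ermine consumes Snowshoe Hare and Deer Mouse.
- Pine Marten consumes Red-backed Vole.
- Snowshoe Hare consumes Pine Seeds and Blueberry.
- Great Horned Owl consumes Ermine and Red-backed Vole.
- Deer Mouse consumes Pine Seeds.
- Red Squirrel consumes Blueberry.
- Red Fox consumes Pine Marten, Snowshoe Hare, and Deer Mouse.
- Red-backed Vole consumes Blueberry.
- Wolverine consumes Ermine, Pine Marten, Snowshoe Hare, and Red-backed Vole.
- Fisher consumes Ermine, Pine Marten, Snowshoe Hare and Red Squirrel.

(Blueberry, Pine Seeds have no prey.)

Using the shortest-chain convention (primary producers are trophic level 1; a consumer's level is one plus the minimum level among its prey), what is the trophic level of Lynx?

Trophic level 3

Blueberry is a producer → level 1.
Snowshoe Hare eats Blueberry → level 2.
Lynx eats Snowshoe Hare → level 3.
No prey of Lynx is below level 2, so 3 is the minimum.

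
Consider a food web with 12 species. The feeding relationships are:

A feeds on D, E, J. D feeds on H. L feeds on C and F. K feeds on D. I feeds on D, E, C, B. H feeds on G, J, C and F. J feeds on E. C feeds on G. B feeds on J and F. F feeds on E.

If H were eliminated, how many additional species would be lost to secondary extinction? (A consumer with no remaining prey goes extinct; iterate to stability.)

Remove H.
Round 1: D (all prey gone) → extinct.
Round 2: K (all prey gone) → extinct.
No further losses. Total secondary extinctions: 2.

2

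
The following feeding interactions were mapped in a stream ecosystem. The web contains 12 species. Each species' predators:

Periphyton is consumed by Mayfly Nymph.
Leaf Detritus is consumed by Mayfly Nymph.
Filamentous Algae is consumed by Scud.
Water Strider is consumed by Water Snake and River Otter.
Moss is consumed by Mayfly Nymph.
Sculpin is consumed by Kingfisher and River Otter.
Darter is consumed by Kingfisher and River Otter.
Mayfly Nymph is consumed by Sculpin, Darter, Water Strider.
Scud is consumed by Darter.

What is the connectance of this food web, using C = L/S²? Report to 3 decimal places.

C = 0.097

The web has S = 12 species and L = 14 feeding links.
C = L / S² = 14 / 144 = 0.0972 ≈ 0.097.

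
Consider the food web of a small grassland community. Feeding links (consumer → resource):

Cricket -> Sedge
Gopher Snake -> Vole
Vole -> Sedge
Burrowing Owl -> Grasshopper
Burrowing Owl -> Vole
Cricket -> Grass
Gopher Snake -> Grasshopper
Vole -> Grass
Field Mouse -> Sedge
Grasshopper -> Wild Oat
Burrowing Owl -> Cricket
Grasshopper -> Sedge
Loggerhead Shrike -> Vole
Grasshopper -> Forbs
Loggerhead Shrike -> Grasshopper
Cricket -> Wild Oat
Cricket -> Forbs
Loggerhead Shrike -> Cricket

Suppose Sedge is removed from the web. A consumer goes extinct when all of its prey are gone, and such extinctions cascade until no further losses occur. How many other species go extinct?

Remove Sedge.
Round 1: Field Mouse (all prey gone) → extinct.
No further losses. Total secondary extinctions: 1.

1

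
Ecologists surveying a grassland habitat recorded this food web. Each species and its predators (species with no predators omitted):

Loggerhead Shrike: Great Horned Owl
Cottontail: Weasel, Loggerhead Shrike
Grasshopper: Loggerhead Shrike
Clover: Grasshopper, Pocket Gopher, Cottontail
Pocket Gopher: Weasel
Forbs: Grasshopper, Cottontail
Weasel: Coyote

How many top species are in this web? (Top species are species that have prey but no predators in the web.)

Top species (has prey, but nothing eats it): Great Horned Owl, Coyote.
Count: 2.

2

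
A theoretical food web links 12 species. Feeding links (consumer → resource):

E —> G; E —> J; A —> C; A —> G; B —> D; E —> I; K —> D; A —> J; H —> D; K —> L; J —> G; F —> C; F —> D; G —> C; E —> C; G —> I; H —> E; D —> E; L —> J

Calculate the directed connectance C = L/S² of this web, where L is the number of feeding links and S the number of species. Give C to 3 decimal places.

C = 0.132

The web has S = 12 species and L = 19 feeding links.
C = L / S² = 19 / 144 = 0.1319 ≈ 0.132.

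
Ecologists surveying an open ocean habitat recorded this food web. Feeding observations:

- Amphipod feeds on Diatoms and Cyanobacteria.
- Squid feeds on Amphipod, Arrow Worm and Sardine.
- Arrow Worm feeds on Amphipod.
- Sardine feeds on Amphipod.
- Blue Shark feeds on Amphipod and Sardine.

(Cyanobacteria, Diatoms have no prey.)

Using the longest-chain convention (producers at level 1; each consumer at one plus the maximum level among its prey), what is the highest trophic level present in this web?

4

Producers (level 1): Cyanobacteria, Diatoms.
Cyanobacteria → Amphipod → Sardine → Squid gives Squid level 4.
No species has a prey at level 4, so no species reaches level 5.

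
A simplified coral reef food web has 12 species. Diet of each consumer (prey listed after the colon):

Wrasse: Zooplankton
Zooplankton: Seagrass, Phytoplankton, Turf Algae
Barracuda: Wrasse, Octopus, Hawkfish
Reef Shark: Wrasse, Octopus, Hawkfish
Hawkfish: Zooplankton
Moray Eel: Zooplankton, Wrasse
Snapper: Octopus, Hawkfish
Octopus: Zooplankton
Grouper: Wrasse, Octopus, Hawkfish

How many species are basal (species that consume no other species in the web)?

3

Basal species (no prey listed): Seagrass, Phytoplankton, Turf Algae.
Count: 3.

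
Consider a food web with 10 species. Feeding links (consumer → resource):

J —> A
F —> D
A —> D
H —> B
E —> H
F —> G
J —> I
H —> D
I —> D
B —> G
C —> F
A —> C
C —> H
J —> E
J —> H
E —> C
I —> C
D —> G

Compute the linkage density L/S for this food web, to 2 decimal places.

There are L = 18 links among S = 10 species.
L/S = 18/10 = 1.8000 ≈ 1.80.

L/S = 1.80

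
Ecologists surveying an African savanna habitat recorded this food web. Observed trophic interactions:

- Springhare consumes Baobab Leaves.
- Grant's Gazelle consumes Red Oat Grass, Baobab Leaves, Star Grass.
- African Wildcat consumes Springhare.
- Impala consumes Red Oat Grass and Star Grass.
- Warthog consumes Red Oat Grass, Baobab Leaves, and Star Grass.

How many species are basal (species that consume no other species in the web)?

Basal species (no prey listed): Star Grass, Baobab Leaves, Red Oat Grass.
Count: 3.

3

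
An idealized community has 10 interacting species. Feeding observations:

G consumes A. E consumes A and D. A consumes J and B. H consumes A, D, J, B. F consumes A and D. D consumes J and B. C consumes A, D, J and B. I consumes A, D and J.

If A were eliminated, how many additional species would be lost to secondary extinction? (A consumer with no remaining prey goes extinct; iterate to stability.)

Remove A.
Round 1: G (all prey gone) → extinct.
No further losses. Total secondary extinctions: 1.

1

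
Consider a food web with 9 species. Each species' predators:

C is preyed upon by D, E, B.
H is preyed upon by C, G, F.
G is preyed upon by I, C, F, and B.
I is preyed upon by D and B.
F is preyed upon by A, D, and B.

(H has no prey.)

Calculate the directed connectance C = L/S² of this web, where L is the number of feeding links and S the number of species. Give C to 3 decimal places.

The web has S = 9 species and L = 15 feeding links.
C = L / S² = 15 / 81 = 0.1852 ≈ 0.185.

C = 0.185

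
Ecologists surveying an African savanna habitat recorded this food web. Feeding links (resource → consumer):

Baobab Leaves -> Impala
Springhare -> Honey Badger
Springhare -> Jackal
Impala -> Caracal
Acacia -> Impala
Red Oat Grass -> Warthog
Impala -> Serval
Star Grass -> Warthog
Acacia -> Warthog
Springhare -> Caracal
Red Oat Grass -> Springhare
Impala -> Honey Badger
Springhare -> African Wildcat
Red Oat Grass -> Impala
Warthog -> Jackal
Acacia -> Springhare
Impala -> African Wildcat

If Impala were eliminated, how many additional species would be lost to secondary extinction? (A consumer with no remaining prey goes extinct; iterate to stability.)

Remove Impala.
Round 1: Serval (all prey gone) → extinct.
No further losses. Total secondary extinctions: 1.

1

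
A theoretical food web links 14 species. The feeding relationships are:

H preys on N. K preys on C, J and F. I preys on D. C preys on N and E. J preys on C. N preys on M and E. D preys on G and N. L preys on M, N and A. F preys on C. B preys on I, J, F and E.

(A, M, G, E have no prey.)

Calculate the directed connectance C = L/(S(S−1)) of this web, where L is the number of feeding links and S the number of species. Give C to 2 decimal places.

The web has S = 14 species and L = 20 feeding links.
C = L / (S(S−1)) = 20 / 182 = 0.1099 ≈ 0.11.

C = 0.11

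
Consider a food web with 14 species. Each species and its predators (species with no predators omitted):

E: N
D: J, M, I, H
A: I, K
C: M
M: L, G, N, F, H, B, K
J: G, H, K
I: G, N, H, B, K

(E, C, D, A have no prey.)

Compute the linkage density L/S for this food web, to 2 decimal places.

L/S = 1.64

There are L = 23 links among S = 14 species.
L/S = 23/14 = 1.6429 ≈ 1.64.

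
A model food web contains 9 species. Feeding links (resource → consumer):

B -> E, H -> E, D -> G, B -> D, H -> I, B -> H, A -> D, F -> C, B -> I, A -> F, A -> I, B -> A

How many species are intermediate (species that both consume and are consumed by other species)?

4

Intermediate species (has both prey and predators): H, A, D, F.
Count: 4.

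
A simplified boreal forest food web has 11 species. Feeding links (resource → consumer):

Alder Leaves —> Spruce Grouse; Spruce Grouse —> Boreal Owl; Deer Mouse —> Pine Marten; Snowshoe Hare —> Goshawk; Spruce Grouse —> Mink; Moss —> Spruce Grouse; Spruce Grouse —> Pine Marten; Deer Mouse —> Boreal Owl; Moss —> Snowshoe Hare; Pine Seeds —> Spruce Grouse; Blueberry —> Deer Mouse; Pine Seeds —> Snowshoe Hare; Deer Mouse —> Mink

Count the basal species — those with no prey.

4

Basal species (no prey listed): Pine Seeds, Moss, Blueberry, Alder Leaves.
Count: 4.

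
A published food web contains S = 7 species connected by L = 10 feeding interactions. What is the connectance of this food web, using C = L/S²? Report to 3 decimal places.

C = 0.204

The web has S = 7 species and L = 10 feeding links.
C = L / S² = 10 / 49 = 0.2041 ≈ 0.204.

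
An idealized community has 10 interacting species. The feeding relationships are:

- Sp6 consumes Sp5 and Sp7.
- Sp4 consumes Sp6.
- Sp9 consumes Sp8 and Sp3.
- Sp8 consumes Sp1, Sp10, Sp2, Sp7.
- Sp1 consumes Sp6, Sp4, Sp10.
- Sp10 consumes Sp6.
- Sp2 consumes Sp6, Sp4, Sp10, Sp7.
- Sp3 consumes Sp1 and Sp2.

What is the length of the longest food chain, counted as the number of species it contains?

6 species

One longest chain: Sp5 → Sp6 → Sp4 → Sp1 → Sp3 → Sp9.
It has 6 species and 5 links.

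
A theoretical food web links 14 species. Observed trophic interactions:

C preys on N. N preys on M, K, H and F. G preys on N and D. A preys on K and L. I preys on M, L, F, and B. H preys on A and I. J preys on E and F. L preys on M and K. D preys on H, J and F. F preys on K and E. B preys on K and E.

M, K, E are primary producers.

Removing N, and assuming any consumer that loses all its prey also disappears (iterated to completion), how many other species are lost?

Remove N.
Round 1: C (all prey gone) → extinct.
No further losses. Total secondary extinctions: 1.

1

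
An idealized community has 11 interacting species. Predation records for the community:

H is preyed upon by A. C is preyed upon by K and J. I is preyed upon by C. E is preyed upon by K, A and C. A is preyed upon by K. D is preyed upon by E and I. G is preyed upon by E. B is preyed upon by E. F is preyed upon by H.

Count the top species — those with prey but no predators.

Top species (has prey, but nothing eats it): K, J.
Count: 2.

2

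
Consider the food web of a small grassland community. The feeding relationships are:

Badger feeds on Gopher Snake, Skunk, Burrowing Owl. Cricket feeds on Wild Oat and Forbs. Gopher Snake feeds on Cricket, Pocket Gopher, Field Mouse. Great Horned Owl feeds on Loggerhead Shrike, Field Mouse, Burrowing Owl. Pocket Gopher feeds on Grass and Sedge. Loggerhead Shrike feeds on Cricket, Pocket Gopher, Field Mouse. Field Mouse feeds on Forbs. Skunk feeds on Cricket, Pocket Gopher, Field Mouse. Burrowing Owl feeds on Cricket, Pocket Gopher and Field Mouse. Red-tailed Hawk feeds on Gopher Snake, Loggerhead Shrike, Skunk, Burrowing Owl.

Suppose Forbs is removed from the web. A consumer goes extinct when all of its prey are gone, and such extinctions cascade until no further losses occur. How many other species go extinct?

1

Remove Forbs.
Round 1: Field Mouse (all prey gone) → extinct.
No further losses. Total secondary extinctions: 1.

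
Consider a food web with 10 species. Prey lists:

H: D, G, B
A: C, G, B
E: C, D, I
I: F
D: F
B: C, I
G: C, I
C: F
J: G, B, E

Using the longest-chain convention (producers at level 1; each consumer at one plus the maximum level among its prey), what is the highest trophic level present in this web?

Producers (level 1): F.
F → C → G → H gives H level 4.
No species has a prey at level 4, so no species reaches level 5.

4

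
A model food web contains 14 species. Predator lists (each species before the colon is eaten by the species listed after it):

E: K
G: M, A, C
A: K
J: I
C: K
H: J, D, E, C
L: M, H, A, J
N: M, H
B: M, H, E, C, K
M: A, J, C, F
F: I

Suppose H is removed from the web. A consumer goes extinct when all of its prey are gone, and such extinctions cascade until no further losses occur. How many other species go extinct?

Remove H.
Round 1: D (all prey gone) → extinct.
No further losses. Total secondary extinctions: 1.

1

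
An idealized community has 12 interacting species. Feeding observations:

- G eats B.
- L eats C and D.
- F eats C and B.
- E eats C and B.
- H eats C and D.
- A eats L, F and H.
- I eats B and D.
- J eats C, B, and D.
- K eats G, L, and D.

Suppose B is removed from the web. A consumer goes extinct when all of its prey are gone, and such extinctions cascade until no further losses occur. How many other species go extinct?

1

Remove B.
Round 1: G (all prey gone) → extinct.
No further losses. Total secondary extinctions: 1.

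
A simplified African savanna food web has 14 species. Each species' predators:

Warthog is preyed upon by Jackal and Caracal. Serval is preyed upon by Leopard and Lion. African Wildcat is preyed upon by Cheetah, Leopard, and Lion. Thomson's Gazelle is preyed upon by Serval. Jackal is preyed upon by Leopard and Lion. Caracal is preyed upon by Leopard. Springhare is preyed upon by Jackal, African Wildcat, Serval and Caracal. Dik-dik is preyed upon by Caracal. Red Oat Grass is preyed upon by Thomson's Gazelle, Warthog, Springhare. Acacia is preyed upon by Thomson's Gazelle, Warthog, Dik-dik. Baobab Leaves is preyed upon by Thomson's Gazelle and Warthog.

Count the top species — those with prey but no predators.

Top species (has prey, but nothing eats it): Leopard, Lion, Cheetah.
Count: 3.

3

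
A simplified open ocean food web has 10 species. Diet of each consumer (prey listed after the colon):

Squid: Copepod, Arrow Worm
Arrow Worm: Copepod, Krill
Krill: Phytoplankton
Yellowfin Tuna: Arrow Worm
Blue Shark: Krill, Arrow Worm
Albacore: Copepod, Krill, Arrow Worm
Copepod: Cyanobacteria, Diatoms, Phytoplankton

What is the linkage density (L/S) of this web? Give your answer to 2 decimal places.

There are L = 14 links among S = 10 species.
L/S = 14/10 = 1.4000 ≈ 1.40.

L/S = 1.40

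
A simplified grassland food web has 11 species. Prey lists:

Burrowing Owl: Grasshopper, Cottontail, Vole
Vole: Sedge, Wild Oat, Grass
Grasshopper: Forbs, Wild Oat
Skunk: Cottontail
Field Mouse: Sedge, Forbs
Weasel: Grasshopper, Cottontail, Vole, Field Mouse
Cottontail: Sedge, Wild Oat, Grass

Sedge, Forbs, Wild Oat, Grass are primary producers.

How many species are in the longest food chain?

One longest chain: Forbs → Grasshopper → Weasel.
It has 3 species and 2 links.

3 species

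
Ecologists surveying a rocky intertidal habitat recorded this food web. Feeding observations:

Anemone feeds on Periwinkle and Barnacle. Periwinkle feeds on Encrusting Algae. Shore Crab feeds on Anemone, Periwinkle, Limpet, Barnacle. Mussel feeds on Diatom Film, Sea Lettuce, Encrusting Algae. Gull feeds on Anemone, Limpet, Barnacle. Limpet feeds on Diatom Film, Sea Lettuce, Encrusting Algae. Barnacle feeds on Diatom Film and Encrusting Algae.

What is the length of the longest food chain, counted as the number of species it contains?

One longest chain: Diatom Film → Barnacle → Anemone → Gull.
It has 4 species and 3 links.

4 species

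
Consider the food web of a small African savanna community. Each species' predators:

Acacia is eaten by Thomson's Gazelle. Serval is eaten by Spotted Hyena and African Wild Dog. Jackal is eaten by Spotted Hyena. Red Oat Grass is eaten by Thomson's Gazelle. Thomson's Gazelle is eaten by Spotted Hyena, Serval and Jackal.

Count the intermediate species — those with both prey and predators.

Intermediate species (has both prey and predators): Thomson's Gazelle, Jackal, Serval.
Count: 3.

3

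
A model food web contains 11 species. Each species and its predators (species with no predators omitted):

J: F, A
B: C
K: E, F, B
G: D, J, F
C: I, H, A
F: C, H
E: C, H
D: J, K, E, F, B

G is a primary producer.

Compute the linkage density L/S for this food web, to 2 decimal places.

L/S = 1.91

There are L = 21 links among S = 11 species.
L/S = 21/11 = 1.9091 ≈ 1.91.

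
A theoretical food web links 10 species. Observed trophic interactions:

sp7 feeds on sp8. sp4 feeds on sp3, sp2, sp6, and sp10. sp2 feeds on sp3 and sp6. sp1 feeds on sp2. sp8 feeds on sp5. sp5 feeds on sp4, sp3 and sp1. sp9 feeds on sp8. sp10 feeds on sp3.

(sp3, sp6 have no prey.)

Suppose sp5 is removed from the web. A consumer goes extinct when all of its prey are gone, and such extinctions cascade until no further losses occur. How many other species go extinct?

3

Remove sp5.
Round 1: sp8 (all prey gone) → extinct.
Round 2: sp9 (all prey gone), sp7 (all prey gone) → extinct.
No further losses. Total secondary extinctions: 3.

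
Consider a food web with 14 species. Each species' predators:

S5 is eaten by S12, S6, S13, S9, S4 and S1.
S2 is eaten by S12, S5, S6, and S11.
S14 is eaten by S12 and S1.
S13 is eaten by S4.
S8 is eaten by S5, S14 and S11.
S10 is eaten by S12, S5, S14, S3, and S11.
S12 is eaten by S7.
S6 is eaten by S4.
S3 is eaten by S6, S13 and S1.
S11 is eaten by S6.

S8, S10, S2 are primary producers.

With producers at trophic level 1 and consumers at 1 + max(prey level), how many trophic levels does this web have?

4

Producers (level 1): S8, S10, S2.
S8 → S5 → S13 → S4 gives S4 level 4.
No species has a prey at level 4, so no species reaches level 5.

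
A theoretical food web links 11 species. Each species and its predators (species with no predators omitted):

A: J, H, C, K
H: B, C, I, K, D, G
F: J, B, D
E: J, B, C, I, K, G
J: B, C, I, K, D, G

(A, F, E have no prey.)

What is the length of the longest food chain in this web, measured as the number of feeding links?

2 links

One longest chain: A → J → B.
It has 3 species and 2 links.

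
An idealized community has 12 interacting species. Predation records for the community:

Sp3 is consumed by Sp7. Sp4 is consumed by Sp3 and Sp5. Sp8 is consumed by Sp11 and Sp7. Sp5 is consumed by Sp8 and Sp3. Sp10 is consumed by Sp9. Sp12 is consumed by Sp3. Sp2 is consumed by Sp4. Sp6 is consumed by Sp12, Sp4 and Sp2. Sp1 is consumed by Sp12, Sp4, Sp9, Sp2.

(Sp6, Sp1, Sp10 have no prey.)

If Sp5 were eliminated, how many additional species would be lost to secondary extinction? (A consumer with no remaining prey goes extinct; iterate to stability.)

2

Remove Sp5.
Round 1: Sp8 (all prey gone) → extinct.
Round 2: Sp11 (all prey gone) → extinct.
No further losses. Total secondary extinctions: 2.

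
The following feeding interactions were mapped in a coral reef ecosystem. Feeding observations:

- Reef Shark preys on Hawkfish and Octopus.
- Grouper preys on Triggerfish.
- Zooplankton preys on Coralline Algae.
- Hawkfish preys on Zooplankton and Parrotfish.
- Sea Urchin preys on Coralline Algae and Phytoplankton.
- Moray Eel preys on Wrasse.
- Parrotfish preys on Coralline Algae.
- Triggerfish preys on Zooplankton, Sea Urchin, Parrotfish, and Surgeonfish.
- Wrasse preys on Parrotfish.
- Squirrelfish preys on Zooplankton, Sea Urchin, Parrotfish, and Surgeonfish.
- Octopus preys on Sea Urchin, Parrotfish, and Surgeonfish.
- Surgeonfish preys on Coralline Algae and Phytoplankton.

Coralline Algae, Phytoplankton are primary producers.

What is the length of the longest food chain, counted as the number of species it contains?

4 species

One longest chain: Coralline Algae → Zooplankton → Hawkfish → Reef Shark.
It has 4 species and 3 links.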